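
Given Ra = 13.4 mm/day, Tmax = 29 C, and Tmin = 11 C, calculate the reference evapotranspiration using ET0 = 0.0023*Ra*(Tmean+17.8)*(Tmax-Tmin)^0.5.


Tmean = (Tmax + Tmin)/2 = (29 + 11)/2 = 20.0
ET0 = 0.0023 * 13.4 * (20.0 + 17.8) * sqrt(29 - 11)
ET0 = 0.0023 * 13.4 * 37.8 * 4.242641

4.9427 mm/day


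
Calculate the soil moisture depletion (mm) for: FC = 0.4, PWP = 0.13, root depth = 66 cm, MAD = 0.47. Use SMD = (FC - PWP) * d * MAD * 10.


SMD = (FC - PWP) * d * MAD * 10
SMD = (0.4 - 0.13) * 66 * 0.47 * 10
SMD = 0.2700 * 66 * 0.47 * 10

83.7540 mm


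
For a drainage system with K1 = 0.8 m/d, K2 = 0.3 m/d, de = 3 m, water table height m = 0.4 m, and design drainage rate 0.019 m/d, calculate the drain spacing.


S^2 = 8*K2*de*m/q + 4*K1*m^2/q
S^2 = 8*0.3*3*0.4/0.019 + 4*0.8*0.4^2/0.019
S = sqrt(178.5263)

13.3614 m


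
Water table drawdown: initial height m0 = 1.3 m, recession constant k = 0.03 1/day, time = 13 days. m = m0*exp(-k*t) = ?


m = m0 * exp(-k*t)
m = 1.3 * exp(-0.03 * 13)
m = 1.3 * exp(-0.3900)

0.8802 m


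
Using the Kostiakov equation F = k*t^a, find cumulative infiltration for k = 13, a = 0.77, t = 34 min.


F = k * t^a = 13 * 34^0.77
F = 13 * 15.109106

196.4184 mm


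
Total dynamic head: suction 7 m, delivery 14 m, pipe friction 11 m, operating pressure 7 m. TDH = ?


TDH = Hs + Hd + hf + Hp = 7 + 14 + 11 + 7 = 39

39 m


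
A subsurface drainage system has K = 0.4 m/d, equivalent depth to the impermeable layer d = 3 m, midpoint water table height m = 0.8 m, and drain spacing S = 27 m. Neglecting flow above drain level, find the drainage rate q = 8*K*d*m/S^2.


q = 8*K*d*m/S^2
q = 8*0.4*3*0.8/27^2
q = 7.6800 / 729

0.0105 m/d


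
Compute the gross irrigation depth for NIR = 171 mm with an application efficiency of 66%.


Ea = 66% = 0.66
GID = NIR / Ea = 171 / 0.66 = 259.0909 mm

259.0909 mm


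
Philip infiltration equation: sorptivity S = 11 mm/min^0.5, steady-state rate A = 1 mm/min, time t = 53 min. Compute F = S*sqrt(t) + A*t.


F = S*sqrt(t) + A*t
F = 11*sqrt(53) + 1*53
F = 11*7.280110 + 53

133.0812 mm


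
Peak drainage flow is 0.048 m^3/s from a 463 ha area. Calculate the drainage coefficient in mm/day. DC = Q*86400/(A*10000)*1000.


DC = Q * 86400 / (A * 10000) * 1000
DC = 0.048 * 86400 / (463 * 10000) * 1000
DC = 4147200.0000 / 4630000

0.8957 mm/day


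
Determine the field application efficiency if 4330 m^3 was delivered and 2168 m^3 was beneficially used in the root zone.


Ea = V_root / V_field * 100 = 2168 / 4330 * 100 = 50.0693%

50.0693 %


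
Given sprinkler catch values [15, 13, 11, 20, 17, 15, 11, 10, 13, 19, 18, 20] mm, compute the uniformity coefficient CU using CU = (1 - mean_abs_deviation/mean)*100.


mean = 15.166667 mm
MAD = 3.027778 mm
CU = (1 - 3.027778/15.166667)*100

80.0366 %


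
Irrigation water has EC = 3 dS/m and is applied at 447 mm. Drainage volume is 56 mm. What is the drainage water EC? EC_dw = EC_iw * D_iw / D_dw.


EC_dw = EC_iw * D_iw / D_dw
EC_dw = 3 * 447 / 56
EC_dw = 1341 / 56

23.9464 dS/m


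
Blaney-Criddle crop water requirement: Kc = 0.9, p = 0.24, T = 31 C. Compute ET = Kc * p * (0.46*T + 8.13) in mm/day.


ET = Kc * p * (0.46*T + 8.13)
ET = 0.9 * 0.24 * (0.46*31 + 8.13)
ET = 0.9 * 0.24 * 22.3900

4.8362 mm/day


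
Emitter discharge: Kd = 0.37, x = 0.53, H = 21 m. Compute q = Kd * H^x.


q = Kd * H^x = 0.37 * 21^0.53 = 0.37 * 5.020838

1.8577 L/h


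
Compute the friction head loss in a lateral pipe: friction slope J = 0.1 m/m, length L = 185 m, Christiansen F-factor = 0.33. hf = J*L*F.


hf = J * L * F = 0.1 * 185 * 0.33 = 6.1050 m

6.1050 m


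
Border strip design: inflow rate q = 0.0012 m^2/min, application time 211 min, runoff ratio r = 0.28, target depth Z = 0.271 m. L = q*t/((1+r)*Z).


L = q*t/((1+r)*Z)
L = 0.0012*211/((1+0.28)*0.271)
L = 0.2532/0.34688

0.7299 m


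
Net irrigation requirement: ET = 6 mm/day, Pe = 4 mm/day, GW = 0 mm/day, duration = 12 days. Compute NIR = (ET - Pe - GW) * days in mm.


Daily deficit = ET - Pe - GW = 6 - 4 - 0 = 2 mm/day
NIR = 2 * 12 = 24 mm

24.0000 mm


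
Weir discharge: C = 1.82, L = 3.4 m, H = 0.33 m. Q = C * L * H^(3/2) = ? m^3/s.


Q = C * L * H^(3/2) = 1.82 * 3.4 * 0.33^1.5 = 1.82 * 3.4 * 0.189571

1.1731 m^3/s


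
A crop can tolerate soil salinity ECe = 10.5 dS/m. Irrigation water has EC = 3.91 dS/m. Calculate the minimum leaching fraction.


LR = ECiw / (5*ECe - ECiw)
LR = 3.91 / (5*10.5 - 3.91)
LR = 3.91 / 48.5900

0.0805


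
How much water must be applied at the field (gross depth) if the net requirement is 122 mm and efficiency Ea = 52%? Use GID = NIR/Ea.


Ea = 52% = 0.52
GID = NIR / Ea = 122 / 0.52 = 234.6154 mm

234.6154 mm


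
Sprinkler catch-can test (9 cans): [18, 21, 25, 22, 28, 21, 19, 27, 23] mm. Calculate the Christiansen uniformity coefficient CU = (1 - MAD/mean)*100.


mean = 22.666667 mm
MAD = 2.740741 mm
CU = (1 - 2.740741/22.666667)*100

87.9085 %


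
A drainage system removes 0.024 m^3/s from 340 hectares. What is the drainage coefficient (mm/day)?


DC = Q * 86400 / (A * 10000) * 1000
DC = 0.024 * 86400 / (340 * 10000) * 1000
DC = 2073600.0000 / 3400000

0.6099 mm/day


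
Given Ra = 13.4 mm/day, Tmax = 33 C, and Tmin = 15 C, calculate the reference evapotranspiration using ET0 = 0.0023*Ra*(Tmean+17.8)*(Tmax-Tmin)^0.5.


Tmean = (Tmax + Tmin)/2 = (33 + 15)/2 = 24.0
ET0 = 0.0023 * 13.4 * (24.0 + 17.8) * sqrt(33 - 15)
ET0 = 0.0023 * 13.4 * 41.8 * 4.242641

5.4657 mm/day


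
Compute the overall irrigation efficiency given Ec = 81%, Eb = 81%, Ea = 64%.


Ec = 0.81, Eb = 0.81, Ea = 0.64
E = 0.81 * 0.81 * 0.64 * 100 = 41.9904%

41.9904 %


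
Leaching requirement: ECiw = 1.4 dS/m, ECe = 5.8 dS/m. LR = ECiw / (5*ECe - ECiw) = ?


LR = ECiw / (5*ECe - ECiw)
LR = 1.4 / (5*5.8 - 1.4)
LR = 1.4 / 27.6000

0.0507


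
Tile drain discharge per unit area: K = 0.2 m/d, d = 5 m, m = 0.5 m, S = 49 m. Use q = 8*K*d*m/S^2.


q = 8*K*d*m/S^2
q = 8*0.2*5*0.5/49^2
q = 4.0000 / 2401

0.0017 m/d


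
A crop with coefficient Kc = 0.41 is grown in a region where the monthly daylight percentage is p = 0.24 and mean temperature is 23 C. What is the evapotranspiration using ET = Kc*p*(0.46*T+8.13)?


ET = Kc * p * (0.46*T + 8.13)
ET = 0.41 * 0.24 * (0.46*23 + 8.13)
ET = 0.41 * 0.24 * 18.7100

1.8411 mm/day


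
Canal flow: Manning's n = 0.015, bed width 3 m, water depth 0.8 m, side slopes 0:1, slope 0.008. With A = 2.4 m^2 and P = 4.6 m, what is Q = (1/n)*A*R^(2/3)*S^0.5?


R = A/P = 2.4/4.6 = 0.521739
Q = (1/0.015) * 2.4 * 0.521739^(2/3) * 0.008^0.5

9.2747 m^3/s


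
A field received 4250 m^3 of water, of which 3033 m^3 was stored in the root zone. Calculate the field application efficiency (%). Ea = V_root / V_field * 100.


Ea = V_root / V_field * 100 = 3033 / 4250 * 100 = 71.3647%

71.3647 %


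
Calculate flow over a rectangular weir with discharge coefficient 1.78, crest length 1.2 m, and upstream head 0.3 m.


Q = C * L * H^(3/2) = 1.78 * 1.2 * 0.3^1.5 = 1.78 * 1.2 * 0.164317

0.3510 m^3/s


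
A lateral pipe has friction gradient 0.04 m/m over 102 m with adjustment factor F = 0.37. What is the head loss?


hf = J * L * F = 0.04 * 102 * 0.37 = 1.5096 m

1.5096 m


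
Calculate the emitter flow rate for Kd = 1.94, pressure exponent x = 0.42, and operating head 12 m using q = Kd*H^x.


q = Kd * H^x = 1.94 * 12^0.42 = 1.94 * 2.839593

5.5088 L/h


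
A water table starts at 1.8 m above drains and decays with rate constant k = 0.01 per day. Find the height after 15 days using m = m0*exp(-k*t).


m = m0 * exp(-k*t)
m = 1.8 * exp(-0.01 * 15)
m = 1.8 * exp(-0.1500)

1.5493 m


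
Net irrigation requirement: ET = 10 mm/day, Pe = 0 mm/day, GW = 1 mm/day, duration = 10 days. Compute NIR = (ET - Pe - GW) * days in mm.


Daily deficit = ET - Pe - GW = 10 - 0 - 1 = 9 mm/day
NIR = 9 * 10 = 90 mm

90.0000 mm


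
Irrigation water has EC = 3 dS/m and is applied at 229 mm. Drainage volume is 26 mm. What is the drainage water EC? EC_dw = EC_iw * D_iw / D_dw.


EC_dw = EC_iw * D_iw / D_dw
EC_dw = 3 * 229 / 26
EC_dw = 687 / 26

26.4231 dS/m


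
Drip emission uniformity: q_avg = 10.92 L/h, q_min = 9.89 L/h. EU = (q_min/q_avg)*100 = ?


EU = (q_min/q_avg)*100 = (9.89/10.92)*100 = 90.5678%

90.5678 %


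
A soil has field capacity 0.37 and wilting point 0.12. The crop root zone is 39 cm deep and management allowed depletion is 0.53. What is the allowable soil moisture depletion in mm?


SMD = (FC - PWP) * d * MAD * 10
SMD = (0.37 - 0.12) * 39 * 0.53 * 10
SMD = 0.2500 * 39 * 0.53 * 10

51.6750 mm


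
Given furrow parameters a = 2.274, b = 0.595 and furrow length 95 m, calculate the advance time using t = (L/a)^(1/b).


t = (L/a)^(1/b)
t = (95/2.274)^(1/0.595)
t = 41.776605^(1/0.595)

529.9774 min


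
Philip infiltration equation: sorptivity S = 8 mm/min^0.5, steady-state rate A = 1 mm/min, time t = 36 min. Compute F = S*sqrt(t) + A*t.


F = S*sqrt(t) + A*t
F = 8*sqrt(36) + 1*36
F = 8*6.000000 + 36

84.0000 mm


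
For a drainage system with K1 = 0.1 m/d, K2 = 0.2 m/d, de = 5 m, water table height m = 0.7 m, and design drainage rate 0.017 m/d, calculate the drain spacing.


S^2 = 8*K2*de*m/q + 4*K1*m^2/q
S^2 = 8*0.2*5*0.7/0.017 + 4*0.1*0.7^2/0.017
S = sqrt(340.9412)

18.4646 m


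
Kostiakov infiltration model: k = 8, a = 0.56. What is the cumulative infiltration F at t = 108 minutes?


F = k * t^a = 8 * 108^0.56
F = 8 * 13.763133

110.1051 mm


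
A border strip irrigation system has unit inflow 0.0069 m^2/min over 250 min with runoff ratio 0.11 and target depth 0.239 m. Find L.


L = q*t/((1+r)*Z)
L = 0.0069*250/((1+0.11)*0.239)
L = 1.725/0.26529

6.5023 m


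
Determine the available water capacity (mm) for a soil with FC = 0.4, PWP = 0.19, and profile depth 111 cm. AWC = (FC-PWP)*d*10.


AWC = (FC - PWP) * d * 10
AWC = (0.4 - 0.19) * 111 * 10
AWC = 0.2100 * 111 * 10

233.1000 mm


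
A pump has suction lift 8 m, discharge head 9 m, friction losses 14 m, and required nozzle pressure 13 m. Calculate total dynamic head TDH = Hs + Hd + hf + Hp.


TDH = Hs + Hd + hf + Hp = 8 + 9 + 14 + 13 = 44

44 m


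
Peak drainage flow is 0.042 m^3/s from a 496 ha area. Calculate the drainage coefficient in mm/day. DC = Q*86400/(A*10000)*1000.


DC = Q * 86400 / (A * 10000) * 1000
DC = 0.042 * 86400 / (496 * 10000) * 1000
DC = 3628800.0000 / 4960000

0.7316 mm/day


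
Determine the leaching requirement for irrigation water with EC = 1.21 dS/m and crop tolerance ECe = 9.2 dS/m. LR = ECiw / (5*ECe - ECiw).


LR = ECiw / (5*ECe - ECiw)
LR = 1.21 / (5*9.2 - 1.21)
LR = 1.21 / 44.7900

0.0270


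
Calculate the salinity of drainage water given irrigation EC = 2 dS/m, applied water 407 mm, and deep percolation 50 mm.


EC_dw = EC_iw * D_iw / D_dw
EC_dw = 2 * 407 / 50
EC_dw = 814 / 50

16.2800 dS/m


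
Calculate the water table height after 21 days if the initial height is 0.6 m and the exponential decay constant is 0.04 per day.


m = m0 * exp(-k*t)
m = 0.6 * exp(-0.04 * 21)
m = 0.6 * exp(-0.8400)

0.2590 m


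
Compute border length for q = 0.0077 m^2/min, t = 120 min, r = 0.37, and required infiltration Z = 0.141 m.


L = q*t/((1+r)*Z)
L = 0.0077*120/((1+0.37)*0.141)
L = 0.924/0.19317

4.7834 m


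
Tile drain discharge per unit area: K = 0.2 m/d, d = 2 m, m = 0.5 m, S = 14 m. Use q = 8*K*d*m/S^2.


q = 8*K*d*m/S^2
q = 8*0.2*2*0.5/14^2
q = 1.6000 / 196

0.0082 m/d


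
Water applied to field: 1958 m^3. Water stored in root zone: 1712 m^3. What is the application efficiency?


Ea = V_root / V_field * 100 = 1712 / 1958 * 100 = 87.4362%

87.4362 %


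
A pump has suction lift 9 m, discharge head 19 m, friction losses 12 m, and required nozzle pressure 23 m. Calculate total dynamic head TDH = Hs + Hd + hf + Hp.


TDH = Hs + Hd + hf + Hp = 9 + 19 + 12 + 23 = 63

63 m


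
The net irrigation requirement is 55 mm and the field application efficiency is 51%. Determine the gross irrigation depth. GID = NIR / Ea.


Ea = 51% = 0.51
GID = NIR / Ea = 55 / 0.51 = 107.8431 mm

107.8431 mm


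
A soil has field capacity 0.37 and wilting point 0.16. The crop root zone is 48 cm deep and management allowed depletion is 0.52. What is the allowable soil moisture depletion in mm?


SMD = (FC - PWP) * d * MAD * 10
SMD = (0.37 - 0.16) * 48 * 0.52 * 10
SMD = 0.2100 * 48 * 0.52 * 10

52.4160 mm


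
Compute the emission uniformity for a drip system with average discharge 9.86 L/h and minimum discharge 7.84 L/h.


EU = (q_min/q_avg)*100 = (7.84/9.86)*100 = 79.5132%

79.5132 %


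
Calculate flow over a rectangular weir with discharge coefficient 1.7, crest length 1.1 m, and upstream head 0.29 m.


Q = C * L * H^(3/2) = 1.7 * 1.1 * 0.29^1.5 = 1.7 * 1.1 * 0.156170

0.2920 m^3/s


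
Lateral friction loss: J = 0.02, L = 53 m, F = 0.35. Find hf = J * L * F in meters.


hf = J * L * F = 0.02 * 53 * 0.35 = 0.3710 m

0.3710 m


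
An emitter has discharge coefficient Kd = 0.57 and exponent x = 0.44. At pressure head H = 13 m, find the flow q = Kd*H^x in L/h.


q = Kd * H^x = 0.57 * 13^0.44 = 0.57 * 3.091257

1.7620 L/h


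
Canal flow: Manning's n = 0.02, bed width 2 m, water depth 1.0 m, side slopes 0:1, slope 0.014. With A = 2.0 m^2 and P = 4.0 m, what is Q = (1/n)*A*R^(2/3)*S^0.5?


R = A/P = 2.0/4.0 = 0.500000
Q = (1/0.02) * 2.0 * 0.500000^(2/3) * 0.014^0.5

7.4538 m^3/s


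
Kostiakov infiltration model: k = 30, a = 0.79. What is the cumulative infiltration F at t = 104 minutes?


F = k * t^a = 30 * 104^0.79
F = 30 * 39.215372

1176.4612 mm


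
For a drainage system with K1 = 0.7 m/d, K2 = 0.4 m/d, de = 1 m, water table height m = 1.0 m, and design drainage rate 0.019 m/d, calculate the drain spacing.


S^2 = 8*K2*de*m/q + 4*K1*m^2/q
S^2 = 8*0.4*1*1.0/0.019 + 4*0.7*1.0^2/0.019
S = sqrt(315.7895)

17.7705 m


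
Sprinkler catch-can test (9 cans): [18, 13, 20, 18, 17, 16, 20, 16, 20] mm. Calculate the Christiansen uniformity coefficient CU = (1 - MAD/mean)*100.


mean = 17.555556 mm
MAD = 1.827160 mm
CU = (1 - 1.827160/17.555556)*100

89.5921 %


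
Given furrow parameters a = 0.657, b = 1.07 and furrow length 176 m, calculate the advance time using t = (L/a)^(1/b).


t = (L/a)^(1/b)
t = (176/0.657)^(1/1.07)
t = 267.884323^(1/1.07)

185.8273 min


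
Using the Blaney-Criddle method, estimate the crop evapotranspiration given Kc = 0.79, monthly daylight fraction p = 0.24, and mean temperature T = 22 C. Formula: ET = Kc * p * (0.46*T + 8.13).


ET = Kc * p * (0.46*T + 8.13)
ET = 0.79 * 0.24 * (0.46*22 + 8.13)
ET = 0.79 * 0.24 * 18.2500

3.4602 mm/day


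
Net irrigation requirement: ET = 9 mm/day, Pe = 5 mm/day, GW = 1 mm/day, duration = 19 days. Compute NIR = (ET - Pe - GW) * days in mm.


Daily deficit = ET - Pe - GW = 9 - 5 - 1 = 3 mm/day
NIR = 3 * 19 = 57 mm

57.0000 mm


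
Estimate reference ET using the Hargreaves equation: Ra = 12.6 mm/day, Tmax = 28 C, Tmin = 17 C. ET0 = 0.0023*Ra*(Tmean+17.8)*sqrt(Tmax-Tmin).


Tmean = (Tmax + Tmin)/2 = (28 + 17)/2 = 22.5
ET0 = 0.0023 * 12.6 * (22.5 + 17.8) * sqrt(28 - 17)
ET0 = 0.0023 * 12.6 * 40.3 * 3.316625

3.8735 mm/day


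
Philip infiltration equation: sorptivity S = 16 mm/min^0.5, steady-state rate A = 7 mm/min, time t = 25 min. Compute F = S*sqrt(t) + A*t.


F = S*sqrt(t) + A*t
F = 16*sqrt(25) + 7*25
F = 16*5.000000 + 175

255.0000 mm


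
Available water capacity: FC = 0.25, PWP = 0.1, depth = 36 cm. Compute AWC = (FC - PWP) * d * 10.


AWC = (FC - PWP) * d * 10
AWC = (0.25 - 0.1) * 36 * 10
AWC = 0.1500 * 36 * 10

54.0000 mm


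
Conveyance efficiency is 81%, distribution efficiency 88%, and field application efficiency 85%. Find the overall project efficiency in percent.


Ec = 0.81, Eb = 0.88, Ea = 0.85
E = 0.81 * 0.88 * 0.85 * 100 = 60.5880%

60.5880 %


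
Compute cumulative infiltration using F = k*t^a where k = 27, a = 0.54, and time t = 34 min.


F = k * t^a = 27 * 34^0.54
F = 27 * 6.714267

181.2852 mm


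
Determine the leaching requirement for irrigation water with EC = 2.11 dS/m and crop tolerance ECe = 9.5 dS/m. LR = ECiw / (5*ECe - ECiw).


LR = ECiw / (5*ECe - ECiw)
LR = 2.11 / (5*9.5 - 2.11)
LR = 2.11 / 45.3900

0.0465


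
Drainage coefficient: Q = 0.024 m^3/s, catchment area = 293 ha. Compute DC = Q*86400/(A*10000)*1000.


DC = Q * 86400 / (A * 10000) * 1000
DC = 0.024 * 86400 / (293 * 10000) * 1000
DC = 2073600.0000 / 2930000

0.7077 mm/day


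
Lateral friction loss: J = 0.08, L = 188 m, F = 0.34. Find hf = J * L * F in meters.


hf = J * L * F = 0.08 * 188 * 0.34 = 5.1136 m

5.1136 m


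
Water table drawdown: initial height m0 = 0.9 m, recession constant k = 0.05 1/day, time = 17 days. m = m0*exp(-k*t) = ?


m = m0 * exp(-k*t)
m = 0.9 * exp(-0.05 * 17)
m = 0.9 * exp(-0.8500)

0.3847 m


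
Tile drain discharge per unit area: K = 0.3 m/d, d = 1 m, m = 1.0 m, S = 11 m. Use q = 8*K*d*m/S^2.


q = 8*K*d*m/S^2
q = 8*0.3*1*1.0/11^2
q = 2.4000 / 121

0.0198 m/d


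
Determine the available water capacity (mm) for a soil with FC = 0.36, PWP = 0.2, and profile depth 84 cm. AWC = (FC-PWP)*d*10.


AWC = (FC - PWP) * d * 10
AWC = (0.36 - 0.2) * 84 * 10
AWC = 0.1600 * 84 * 10

134.4000 mm


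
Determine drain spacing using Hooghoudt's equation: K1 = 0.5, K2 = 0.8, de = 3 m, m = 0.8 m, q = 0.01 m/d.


S^2 = 8*K2*de*m/q + 4*K1*m^2/q
S^2 = 8*0.8*3*0.8/0.01 + 4*0.5*0.8^2/0.01
S = sqrt(1664.0000)

40.7922 m


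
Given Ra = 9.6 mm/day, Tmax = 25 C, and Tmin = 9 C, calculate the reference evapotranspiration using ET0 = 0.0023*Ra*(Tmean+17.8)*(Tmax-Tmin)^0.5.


Tmean = (Tmax + Tmin)/2 = (25 + 9)/2 = 17.0
ET0 = 0.0023 * 9.6 * (17.0 + 17.8) * sqrt(25 - 9)
ET0 = 0.0023 * 9.6 * 34.8 * 4.000000

3.0735 mm/day


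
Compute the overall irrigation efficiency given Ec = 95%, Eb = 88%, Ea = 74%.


Ec = 0.95, Eb = 0.88, Ea = 0.74
E = 0.95 * 0.88 * 0.74 * 100 = 61.8640%

61.8640 %


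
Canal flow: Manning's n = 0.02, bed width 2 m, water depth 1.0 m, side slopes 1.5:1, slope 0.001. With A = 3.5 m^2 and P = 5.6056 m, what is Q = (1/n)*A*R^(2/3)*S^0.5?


R = A/P = 3.5/5.6056 = 0.624376
Q = (1/0.02) * 3.5 * 0.624376^(2/3) * 0.001^0.5

4.0427 m^3/s


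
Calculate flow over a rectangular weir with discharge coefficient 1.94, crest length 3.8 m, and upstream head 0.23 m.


Q = C * L * H^(3/2) = 1.94 * 3.8 * 0.23^1.5 = 1.94 * 3.8 * 0.110304

0.8132 m^3/s


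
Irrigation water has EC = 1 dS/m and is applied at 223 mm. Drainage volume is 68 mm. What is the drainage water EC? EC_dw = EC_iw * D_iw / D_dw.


EC_dw = EC_iw * D_iw / D_dw
EC_dw = 1 * 223 / 68
EC_dw = 223 / 68

3.2794 dS/m


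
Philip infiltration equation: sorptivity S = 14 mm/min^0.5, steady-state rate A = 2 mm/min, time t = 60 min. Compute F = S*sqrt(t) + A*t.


F = S*sqrt(t) + A*t
F = 14*sqrt(60) + 2*60
F = 14*7.745967 + 120

228.4435 mm


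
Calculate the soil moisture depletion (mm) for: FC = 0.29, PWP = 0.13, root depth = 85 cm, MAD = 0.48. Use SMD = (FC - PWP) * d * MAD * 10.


SMD = (FC - PWP) * d * MAD * 10
SMD = (0.29 - 0.13) * 85 * 0.48 * 10
SMD = 0.1600 * 85 * 0.48 * 10

65.2800 mm


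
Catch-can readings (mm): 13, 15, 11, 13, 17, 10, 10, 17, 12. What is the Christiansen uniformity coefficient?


mean = 13.111111 mm
MAD = 2.148148 mm
CU = (1 - 2.148148/13.111111)*100

83.6158 %


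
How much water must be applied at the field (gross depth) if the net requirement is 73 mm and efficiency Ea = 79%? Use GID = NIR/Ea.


Ea = 79% = 0.79
GID = NIR / Ea = 73 / 0.79 = 92.4051 mm

92.4051 mm


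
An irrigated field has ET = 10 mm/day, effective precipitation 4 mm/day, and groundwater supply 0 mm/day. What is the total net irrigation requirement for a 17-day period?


Daily deficit = ET - Pe - GW = 10 - 4 - 0 = 6 mm/day
NIR = 6 * 17 = 102 mm

102.0000 mm


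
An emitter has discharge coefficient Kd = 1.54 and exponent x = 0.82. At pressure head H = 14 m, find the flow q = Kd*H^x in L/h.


q = Kd * H^x = 1.54 * 14^0.82 = 1.54 * 8.706127

13.4074 L/h


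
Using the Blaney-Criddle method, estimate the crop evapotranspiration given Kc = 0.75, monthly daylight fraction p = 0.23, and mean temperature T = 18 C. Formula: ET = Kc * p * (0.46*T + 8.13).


ET = Kc * p * (0.46*T + 8.13)
ET = 0.75 * 0.23 * (0.46*18 + 8.13)
ET = 0.75 * 0.23 * 16.4100

2.8307 mm/day


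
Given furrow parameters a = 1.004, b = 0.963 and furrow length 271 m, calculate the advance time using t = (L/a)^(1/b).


t = (L/a)^(1/b)
t = (271/1.004)^(1/0.963)
t = 269.920319^(1/0.963)

334.6937 min


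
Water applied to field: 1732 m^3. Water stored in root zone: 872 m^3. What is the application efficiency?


Ea = V_root / V_field * 100 = 872 / 1732 * 100 = 50.3464%

50.3464 %


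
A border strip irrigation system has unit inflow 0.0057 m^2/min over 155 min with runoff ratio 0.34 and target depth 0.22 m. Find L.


L = q*t/((1+r)*Z)
L = 0.0057*155/((1+0.34)*0.22)
L = 0.8835/0.2948

2.9969 m


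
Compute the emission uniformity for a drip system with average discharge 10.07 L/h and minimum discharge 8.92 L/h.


EU = (q_min/q_avg)*100 = (8.92/10.07)*100 = 88.5799%

88.5799 %


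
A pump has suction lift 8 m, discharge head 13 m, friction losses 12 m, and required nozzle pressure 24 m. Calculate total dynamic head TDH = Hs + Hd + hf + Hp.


TDH = Hs + Hd + hf + Hp = 8 + 13 + 12 + 24 = 57

57 m


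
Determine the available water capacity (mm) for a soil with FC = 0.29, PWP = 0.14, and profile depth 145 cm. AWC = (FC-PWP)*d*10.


AWC = (FC - PWP) * d * 10
AWC = (0.29 - 0.14) * 145 * 10
AWC = 0.1500 * 145 * 10

217.5000 mm


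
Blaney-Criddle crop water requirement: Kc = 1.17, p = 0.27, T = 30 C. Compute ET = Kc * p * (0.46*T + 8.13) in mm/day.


ET = Kc * p * (0.46*T + 8.13)
ET = 1.17 * 0.27 * (0.46*30 + 8.13)
ET = 1.17 * 0.27 * 21.9300

6.9277 mm/day


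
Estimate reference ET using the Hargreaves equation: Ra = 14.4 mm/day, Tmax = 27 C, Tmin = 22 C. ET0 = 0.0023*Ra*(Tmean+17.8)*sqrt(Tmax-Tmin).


Tmean = (Tmax + Tmin)/2 = (27 + 22)/2 = 24.5
ET0 = 0.0023 * 14.4 * (24.5 + 17.8) * sqrt(27 - 22)
ET0 = 0.0023 * 14.4 * 42.3 * 2.236068

3.1327 mm/day


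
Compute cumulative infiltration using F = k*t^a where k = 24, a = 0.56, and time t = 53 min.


F = k * t^a = 24 * 53^0.56
F = 24 * 9.238352

221.7204 mm


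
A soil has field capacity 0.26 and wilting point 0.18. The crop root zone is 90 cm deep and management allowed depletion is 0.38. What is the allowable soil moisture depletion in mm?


SMD = (FC - PWP) * d * MAD * 10
SMD = (0.26 - 0.18) * 90 * 0.38 * 10
SMD = 0.0800 * 90 * 0.38 * 10

27.3600 mm


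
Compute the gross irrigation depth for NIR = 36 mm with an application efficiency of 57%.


Ea = 57% = 0.57
GID = NIR / Ea = 36 / 0.57 = 63.1579 mm

63.1579 mm


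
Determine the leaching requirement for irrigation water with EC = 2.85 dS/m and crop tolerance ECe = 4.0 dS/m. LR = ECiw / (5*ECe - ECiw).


LR = ECiw / (5*ECe - ECiw)
LR = 2.85 / (5*4.0 - 2.85)
LR = 2.85 / 17.1500

0.1662


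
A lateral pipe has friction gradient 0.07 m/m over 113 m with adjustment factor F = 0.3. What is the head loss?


hf = J * L * F = 0.07 * 113 * 0.3 = 2.3730 m

2.3730 m


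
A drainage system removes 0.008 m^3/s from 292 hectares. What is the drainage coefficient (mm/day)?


DC = Q * 86400 / (A * 10000) * 1000
DC = 0.008 * 86400 / (292 * 10000) * 1000
DC = 691200.0000 / 2920000

0.2367 mm/day


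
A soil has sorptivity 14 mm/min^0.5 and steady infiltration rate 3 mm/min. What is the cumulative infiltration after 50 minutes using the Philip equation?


F = S*sqrt(t) + A*t
F = 14*sqrt(50) + 3*50
F = 14*7.071068 + 150

248.9950 mm


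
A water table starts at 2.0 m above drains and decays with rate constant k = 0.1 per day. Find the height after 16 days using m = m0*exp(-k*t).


m = m0 * exp(-k*t)
m = 2.0 * exp(-0.1 * 16)
m = 2.0 * exp(-1.6000)

0.4038 m


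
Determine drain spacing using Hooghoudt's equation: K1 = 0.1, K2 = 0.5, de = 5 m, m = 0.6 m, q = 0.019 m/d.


S^2 = 8*K2*de*m/q + 4*K1*m^2/q
S^2 = 8*0.5*5*0.6/0.019 + 4*0.1*0.6^2/0.019
S = sqrt(639.1579)

25.2816 m


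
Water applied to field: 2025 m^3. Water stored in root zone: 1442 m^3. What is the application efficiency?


Ea = V_root / V_field * 100 = 1442 / 2025 * 100 = 71.2099%

71.2099 %


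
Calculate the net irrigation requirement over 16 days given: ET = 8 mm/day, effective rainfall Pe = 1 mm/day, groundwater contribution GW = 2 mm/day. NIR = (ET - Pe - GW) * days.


Daily deficit = ET - Pe - GW = 8 - 1 - 2 = 5 mm/day
NIR = 5 * 16 = 80 mm

80.0000 mm


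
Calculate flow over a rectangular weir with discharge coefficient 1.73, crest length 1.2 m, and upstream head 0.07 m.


Q = C * L * H^(3/2) = 1.73 * 1.2 * 0.07^1.5 = 1.73 * 1.2 * 0.018520

0.0384 m^3/s


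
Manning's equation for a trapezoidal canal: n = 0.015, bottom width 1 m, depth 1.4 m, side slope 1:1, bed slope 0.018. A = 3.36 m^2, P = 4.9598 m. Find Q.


R = A/P = 3.36/4.9598 = 0.677447
Q = (1/0.015) * 3.36 * 0.677447^(2/3) * 0.018^0.5

23.1811 m^3/s


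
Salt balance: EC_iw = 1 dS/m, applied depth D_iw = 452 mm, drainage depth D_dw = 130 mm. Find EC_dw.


EC_dw = EC_iw * D_iw / D_dw
EC_dw = 1 * 452 / 130
EC_dw = 452 / 130

3.4769 dS/m


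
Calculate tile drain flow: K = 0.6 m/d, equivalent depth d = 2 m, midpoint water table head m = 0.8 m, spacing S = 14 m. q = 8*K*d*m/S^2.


q = 8*K*d*m/S^2
q = 8*0.6*2*0.8/14^2
q = 7.6800 / 196

0.0392 m/d


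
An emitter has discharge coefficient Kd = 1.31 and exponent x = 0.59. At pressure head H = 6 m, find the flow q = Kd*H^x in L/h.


q = Kd * H^x = 1.31 * 6^0.59 = 1.31 * 2.878122

3.7703 L/h


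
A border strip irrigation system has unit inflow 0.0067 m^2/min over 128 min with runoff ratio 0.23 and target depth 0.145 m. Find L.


L = q*t/((1+r)*Z)
L = 0.0067*128/((1+0.23)*0.145)
L = 0.8576/0.17835

4.8085 m


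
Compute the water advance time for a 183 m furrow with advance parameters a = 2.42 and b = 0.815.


t = (L/a)^(1/b)
t = (183/2.42)^(1/0.815)
t = 75.619835^(1/0.815)

201.8713 min


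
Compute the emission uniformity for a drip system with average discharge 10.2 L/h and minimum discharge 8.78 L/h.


EU = (q_min/q_avg)*100 = (8.78/10.2)*100 = 86.0784%

86.0784 %


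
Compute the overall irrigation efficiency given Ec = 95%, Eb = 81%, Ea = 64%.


Ec = 0.95, Eb = 0.81, Ea = 0.64
E = 0.95 * 0.81 * 0.64 * 100 = 49.2480%

49.2480 %


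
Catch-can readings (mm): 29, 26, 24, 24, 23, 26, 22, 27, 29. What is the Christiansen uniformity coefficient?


mean = 25.555556 mm
MAD = 2.049383 mm
CU = (1 - 2.049383/25.555556)*100

91.9807 %


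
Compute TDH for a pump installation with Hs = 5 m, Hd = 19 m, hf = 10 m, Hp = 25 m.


TDH = Hs + Hd + hf + Hp = 5 + 19 + 10 + 25 = 59

59 m


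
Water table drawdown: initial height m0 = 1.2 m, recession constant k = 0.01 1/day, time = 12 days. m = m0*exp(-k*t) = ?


m = m0 * exp(-k*t)
m = 1.2 * exp(-0.01 * 12)
m = 1.2 * exp(-0.1200)

1.0643 m


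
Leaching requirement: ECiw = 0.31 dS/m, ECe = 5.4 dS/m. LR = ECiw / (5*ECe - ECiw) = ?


LR = ECiw / (5*ECe - ECiw)
LR = 0.31 / (5*5.4 - 0.31)
LR = 0.31 / 26.6900

0.0116


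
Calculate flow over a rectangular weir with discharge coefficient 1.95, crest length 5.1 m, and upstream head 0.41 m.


Q = C * L * H^(3/2) = 1.95 * 5.1 * 0.41^1.5 = 1.95 * 5.1 * 0.262528

2.6108 m^3/s


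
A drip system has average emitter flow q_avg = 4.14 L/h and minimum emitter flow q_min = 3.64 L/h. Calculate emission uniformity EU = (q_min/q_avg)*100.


EU = (q_min/q_avg)*100 = (3.64/4.14)*100 = 87.9227%

87.9227 %


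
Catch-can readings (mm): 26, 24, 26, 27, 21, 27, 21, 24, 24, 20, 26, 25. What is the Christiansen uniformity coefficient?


mean = 24.250000 mm
MAD = 1.916667 mm
CU = (1 - 1.916667/24.250000)*100

92.0962 %


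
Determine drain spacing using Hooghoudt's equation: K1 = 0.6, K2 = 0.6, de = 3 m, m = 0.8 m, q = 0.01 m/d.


S^2 = 8*K2*de*m/q + 4*K1*m^2/q
S^2 = 8*0.6*3*0.8/0.01 + 4*0.6*0.8^2/0.01
S = sqrt(1305.6000)

36.1331 m


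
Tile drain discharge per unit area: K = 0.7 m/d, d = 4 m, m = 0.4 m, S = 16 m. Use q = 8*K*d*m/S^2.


q = 8*K*d*m/S^2
q = 8*0.7*4*0.4/16^2
q = 8.9600 / 256

0.0350 m/d


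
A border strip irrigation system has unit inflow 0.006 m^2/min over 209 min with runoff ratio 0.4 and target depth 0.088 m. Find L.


L = q*t/((1+r)*Z)
L = 0.006*209/((1+0.4)*0.088)
L = 1.254/0.1232

10.1786 m


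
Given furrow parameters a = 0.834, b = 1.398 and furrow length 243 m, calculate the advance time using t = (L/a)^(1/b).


t = (L/a)^(1/b)
t = (243/0.834)^(1/1.398)
t = 291.366906^(1/1.398)

57.9206 min


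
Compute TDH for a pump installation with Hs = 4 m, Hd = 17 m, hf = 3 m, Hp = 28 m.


TDH = Hs + Hd + hf + Hp = 4 + 17 + 3 + 28 = 52

52 m


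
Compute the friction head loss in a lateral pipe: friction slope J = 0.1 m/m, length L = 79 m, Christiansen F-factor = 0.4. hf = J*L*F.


hf = J * L * F = 0.1 * 79 * 0.4 = 3.1600 m

3.1600 m


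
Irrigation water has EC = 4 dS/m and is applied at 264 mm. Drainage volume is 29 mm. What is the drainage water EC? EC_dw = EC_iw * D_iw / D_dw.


EC_dw = EC_iw * D_iw / D_dw
EC_dw = 4 * 264 / 29
EC_dw = 1056 / 29

36.4138 dS/m


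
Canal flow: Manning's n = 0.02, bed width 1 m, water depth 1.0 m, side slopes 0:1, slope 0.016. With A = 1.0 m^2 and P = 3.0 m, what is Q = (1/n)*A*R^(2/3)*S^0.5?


R = A/P = 1.0/3.0 = 0.333333
Q = (1/0.02) * 1.0 * 0.333333^(2/3) * 0.016^0.5

3.0405 m^3/s


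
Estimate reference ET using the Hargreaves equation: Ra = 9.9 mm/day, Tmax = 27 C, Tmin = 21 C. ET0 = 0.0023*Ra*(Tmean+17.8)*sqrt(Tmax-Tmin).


Tmean = (Tmax + Tmin)/2 = (27 + 21)/2 = 24.0
ET0 = 0.0023 * 9.9 * (24.0 + 17.8) * sqrt(27 - 21)
ET0 = 0.0023 * 9.9 * 41.8 * 2.449490

2.3314 mm/day


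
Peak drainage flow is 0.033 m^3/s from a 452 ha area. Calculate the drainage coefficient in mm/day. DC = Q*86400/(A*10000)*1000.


DC = Q * 86400 / (A * 10000) * 1000
DC = 0.033 * 86400 / (452 * 10000) * 1000
DC = 2851200.0000 / 4520000

0.6308 mm/day


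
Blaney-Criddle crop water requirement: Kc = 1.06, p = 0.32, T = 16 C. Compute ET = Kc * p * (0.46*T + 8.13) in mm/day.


ET = Kc * p * (0.46*T + 8.13)
ET = 1.06 * 0.32 * (0.46*16 + 8.13)
ET = 1.06 * 0.32 * 15.4900

5.2542 mm/day


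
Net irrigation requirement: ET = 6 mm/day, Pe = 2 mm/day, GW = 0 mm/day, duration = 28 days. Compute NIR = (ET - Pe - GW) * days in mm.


Daily deficit = ET - Pe - GW = 6 - 2 - 0 = 4 mm/day
NIR = 4 * 28 = 112 mm

112.0000 mm


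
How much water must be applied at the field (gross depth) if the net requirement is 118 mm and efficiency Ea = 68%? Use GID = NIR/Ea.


Ea = 68% = 0.68
GID = NIR / Ea = 118 / 0.68 = 173.5294 mm

173.5294 mm


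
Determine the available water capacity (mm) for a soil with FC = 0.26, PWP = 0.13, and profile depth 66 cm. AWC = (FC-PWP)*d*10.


AWC = (FC - PWP) * d * 10
AWC = (0.26 - 0.13) * 66 * 10
AWC = 0.1300 * 66 * 10

85.8000 mm


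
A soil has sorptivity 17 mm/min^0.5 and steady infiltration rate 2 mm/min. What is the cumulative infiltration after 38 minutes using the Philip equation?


F = S*sqrt(t) + A*t
F = 17*sqrt(38) + 2*38
F = 17*6.164414 + 76

180.7950 mm


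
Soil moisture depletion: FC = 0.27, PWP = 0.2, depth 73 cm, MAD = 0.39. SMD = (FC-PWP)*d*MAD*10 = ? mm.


SMD = (FC - PWP) * d * MAD * 10
SMD = (0.27 - 0.2) * 73 * 0.39 * 10
SMD = 0.0700 * 73 * 0.39 * 10

19.9290 mm


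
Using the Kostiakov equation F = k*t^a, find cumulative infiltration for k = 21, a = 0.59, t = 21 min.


F = k * t^a = 21 * 21^0.59
F = 21 * 6.027114

126.5694 mm


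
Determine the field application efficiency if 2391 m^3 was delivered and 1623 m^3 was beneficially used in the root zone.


Ea = V_root / V_field * 100 = 1623 / 2391 * 100 = 67.8795%

67.8795 %


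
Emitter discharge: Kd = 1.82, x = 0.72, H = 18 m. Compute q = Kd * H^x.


q = Kd * H^x = 1.82 * 18^0.72 = 1.82 * 8.013020

14.5837 L/h


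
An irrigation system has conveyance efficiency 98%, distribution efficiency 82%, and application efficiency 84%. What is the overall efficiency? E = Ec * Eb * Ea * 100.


Ec = 0.98, Eb = 0.82, Ea = 0.84
E = 0.98 * 0.82 * 0.84 * 100 = 67.5024%

67.5024 %


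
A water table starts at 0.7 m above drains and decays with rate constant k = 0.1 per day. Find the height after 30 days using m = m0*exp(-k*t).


m = m0 * exp(-k*t)
m = 0.7 * exp(-0.1 * 30)
m = 0.7 * exp(-3.0000)

0.0349 m


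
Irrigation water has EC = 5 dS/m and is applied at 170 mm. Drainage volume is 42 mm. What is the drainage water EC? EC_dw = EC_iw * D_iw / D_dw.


EC_dw = EC_iw * D_iw / D_dw
EC_dw = 5 * 170 / 42
EC_dw = 850 / 42

20.2381 dS/m


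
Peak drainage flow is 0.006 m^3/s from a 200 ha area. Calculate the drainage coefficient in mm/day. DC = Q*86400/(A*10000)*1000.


DC = Q * 86400 / (A * 10000) * 1000
DC = 0.006 * 86400 / (200 * 10000) * 1000
DC = 518400.0000 / 2000000

0.2592 mm/day


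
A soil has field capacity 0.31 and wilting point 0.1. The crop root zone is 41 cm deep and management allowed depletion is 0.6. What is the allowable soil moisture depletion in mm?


SMD = (FC - PWP) * d * MAD * 10
SMD = (0.31 - 0.1) * 41 * 0.6 * 10
SMD = 0.2100 * 41 * 0.6 * 10

51.6600 mm


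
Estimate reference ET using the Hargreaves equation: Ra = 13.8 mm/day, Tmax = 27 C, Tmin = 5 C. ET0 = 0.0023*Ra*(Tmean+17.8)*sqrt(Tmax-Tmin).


Tmean = (Tmax + Tmin)/2 = (27 + 5)/2 = 16.0
ET0 = 0.0023 * 13.8 * (16.0 + 17.8) * sqrt(27 - 5)
ET0 = 0.0023 * 13.8 * 33.8 * 4.690416

5.0319 mm/day


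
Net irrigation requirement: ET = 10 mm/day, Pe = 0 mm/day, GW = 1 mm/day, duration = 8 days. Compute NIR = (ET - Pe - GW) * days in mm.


Daily deficit = ET - Pe - GW = 10 - 0 - 1 = 9 mm/day
NIR = 9 * 8 = 72 mm

72.0000 mm


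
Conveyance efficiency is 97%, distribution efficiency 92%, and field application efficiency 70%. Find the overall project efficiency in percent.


Ec = 0.97, Eb = 0.92, Ea = 0.7
E = 0.97 * 0.92 * 0.7 * 100 = 62.4680%

62.4680 %


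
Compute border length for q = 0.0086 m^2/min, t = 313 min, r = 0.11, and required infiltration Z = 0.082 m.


L = q*t/((1+r)*Z)
L = 0.0086*313/((1+0.11)*0.082)
L = 2.6918/0.09102

29.5737 m


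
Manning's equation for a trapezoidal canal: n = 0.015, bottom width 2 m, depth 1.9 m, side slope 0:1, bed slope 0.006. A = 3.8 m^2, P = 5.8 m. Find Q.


R = A/P = 3.8/5.8 = 0.655172
Q = (1/0.015) * 3.8 * 0.655172^(2/3) * 0.006^0.5

14.8026 m^3/s


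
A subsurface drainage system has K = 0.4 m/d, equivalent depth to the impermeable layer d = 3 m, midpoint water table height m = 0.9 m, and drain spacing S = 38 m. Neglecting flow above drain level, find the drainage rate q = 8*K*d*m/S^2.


q = 8*K*d*m/S^2
q = 8*0.4*3*0.9/38^2
q = 8.6400 / 1444

0.0060 m/d


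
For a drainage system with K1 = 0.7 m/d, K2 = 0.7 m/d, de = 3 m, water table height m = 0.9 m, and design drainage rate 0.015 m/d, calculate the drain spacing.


S^2 = 8*K2*de*m/q + 4*K1*m^2/q
S^2 = 8*0.7*3*0.9/0.015 + 4*0.7*0.9^2/0.015
S = sqrt(1159.2000)

34.0470 m


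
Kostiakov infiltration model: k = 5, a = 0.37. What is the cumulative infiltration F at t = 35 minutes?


F = k * t^a = 5 * 35^0.37
F = 5 * 3.726535

18.6327 mm


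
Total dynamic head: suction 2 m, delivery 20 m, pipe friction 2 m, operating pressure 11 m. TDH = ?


TDH = Hs + Hd + hf + Hp = 2 + 20 + 2 + 11 = 35

35 m


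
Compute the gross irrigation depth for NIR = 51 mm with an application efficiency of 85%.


Ea = 85% = 0.85
GID = NIR / Ea = 51 / 0.85 = 60.0000 mm

60.0000 mm


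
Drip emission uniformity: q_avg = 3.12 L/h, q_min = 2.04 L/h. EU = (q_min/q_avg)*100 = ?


EU = (q_min/q_avg)*100 = (2.04/3.12)*100 = 65.3846%

65.3846 %


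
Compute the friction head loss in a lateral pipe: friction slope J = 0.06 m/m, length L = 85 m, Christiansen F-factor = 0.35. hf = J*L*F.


hf = J * L * F = 0.06 * 85 * 0.35 = 1.7850 m

1.7850 m


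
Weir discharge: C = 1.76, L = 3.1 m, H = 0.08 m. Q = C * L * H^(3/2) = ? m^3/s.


Q = C * L * H^(3/2) = 1.76 * 3.1 * 0.08^1.5 = 1.76 * 3.1 * 0.022627

0.1235 m^3/s


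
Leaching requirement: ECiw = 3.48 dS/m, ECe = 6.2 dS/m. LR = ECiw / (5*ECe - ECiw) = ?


LR = ECiw / (5*ECe - ECiw)
LR = 3.48 / (5*6.2 - 3.48)
LR = 3.48 / 27.5200

0.1265


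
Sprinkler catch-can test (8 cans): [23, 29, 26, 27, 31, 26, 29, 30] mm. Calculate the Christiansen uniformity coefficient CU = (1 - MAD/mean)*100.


mean = 27.625000 mm
MAD = 2.125000 mm
CU = (1 - 2.125000/27.625000)*100

92.3077 %


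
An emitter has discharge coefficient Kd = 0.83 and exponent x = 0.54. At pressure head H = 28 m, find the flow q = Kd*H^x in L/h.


q = Kd * H^x = 0.83 * 28^0.54 = 0.83 * 6.045961

5.0181 L/h


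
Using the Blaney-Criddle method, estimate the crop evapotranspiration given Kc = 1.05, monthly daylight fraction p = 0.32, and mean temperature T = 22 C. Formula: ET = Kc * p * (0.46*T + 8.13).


ET = Kc * p * (0.46*T + 8.13)
ET = 1.05 * 0.32 * (0.46*22 + 8.13)
ET = 1.05 * 0.32 * 18.2500

6.1320 mm/day


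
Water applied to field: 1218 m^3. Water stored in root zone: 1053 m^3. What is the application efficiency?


Ea = V_root / V_field * 100 = 1053 / 1218 * 100 = 86.4532%

86.4532 %


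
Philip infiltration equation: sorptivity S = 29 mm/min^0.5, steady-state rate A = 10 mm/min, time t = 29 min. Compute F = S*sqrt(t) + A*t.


F = S*sqrt(t) + A*t
F = 29*sqrt(29) + 10*29
F = 29*5.385165 + 290

446.1698 mm


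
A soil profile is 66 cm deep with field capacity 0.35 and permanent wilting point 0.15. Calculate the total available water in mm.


AWC = (FC - PWP) * d * 10
AWC = (0.35 - 0.15) * 66 * 10
AWC = 0.2000 * 66 * 10

132.0000 mm


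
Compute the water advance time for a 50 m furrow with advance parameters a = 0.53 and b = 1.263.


t = (L/a)^(1/b)
t = (50/0.53)^(1/1.263)
t = 94.339623^(1/1.263)

36.6012 min


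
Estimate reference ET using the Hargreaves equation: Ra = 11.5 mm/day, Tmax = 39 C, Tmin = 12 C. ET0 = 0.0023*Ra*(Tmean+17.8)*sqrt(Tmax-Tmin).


Tmean = (Tmax + Tmin)/2 = (39 + 12)/2 = 25.5
ET0 = 0.0023 * 11.5 * (25.5 + 17.8) * sqrt(39 - 12)
ET0 = 0.0023 * 11.5 * 43.3 * 5.196152

5.9511 mm/day


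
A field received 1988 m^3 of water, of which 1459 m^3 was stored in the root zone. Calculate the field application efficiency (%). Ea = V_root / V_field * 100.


Ea = V_root / V_field * 100 = 1459 / 1988 * 100 = 73.3903%

73.3903 %


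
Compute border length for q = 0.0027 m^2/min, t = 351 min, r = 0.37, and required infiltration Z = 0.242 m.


L = q*t/((1+r)*Z)
L = 0.0027*351/((1+0.37)*0.242)
L = 0.9477/0.33154

2.8585 m


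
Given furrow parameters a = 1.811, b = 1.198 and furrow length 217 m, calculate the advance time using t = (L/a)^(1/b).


t = (L/a)^(1/b)
t = (217/1.811)^(1/1.198)
t = 119.823302^(1/1.198)

54.3262 min


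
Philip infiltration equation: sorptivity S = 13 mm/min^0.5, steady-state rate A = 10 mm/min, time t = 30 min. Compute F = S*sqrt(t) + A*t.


F = S*sqrt(t) + A*t
F = 13*sqrt(30) + 10*30
F = 13*5.477226 + 300

371.2039 mm


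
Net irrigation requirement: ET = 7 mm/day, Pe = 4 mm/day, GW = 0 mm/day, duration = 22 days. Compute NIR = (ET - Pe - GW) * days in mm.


Daily deficit = ET - Pe - GW = 7 - 4 - 0 = 3 mm/day
NIR = 3 * 22 = 66 mm

66.0000 mm


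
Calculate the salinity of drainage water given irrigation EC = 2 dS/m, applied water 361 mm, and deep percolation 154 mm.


EC_dw = EC_iw * D_iw / D_dw
EC_dw = 2 * 361 / 154
EC_dw = 722 / 154

4.6883 dS/m
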